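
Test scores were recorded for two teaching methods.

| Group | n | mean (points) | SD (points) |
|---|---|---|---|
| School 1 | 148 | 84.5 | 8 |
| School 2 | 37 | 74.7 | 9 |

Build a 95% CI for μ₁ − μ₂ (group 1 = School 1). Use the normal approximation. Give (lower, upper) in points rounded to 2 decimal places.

(6.63, 12.97)

Per-group SEs: s₁/√n₁ = 8/√148 = 0.6576, s₂/√n₂ = 9/√37 = 1.4796.
Unpooled SE of the difference: √(0.43243776 + 2.18921616) = 1.6192.
Margin of error = z* · SE = 1.960 × 1.6192 = 3.1736.
x̄₁ − x̄₂ = 84.5 − 74.7 = 9.8000.
CI: 9.8000 ± 3.1736 = (6.63, 12.97).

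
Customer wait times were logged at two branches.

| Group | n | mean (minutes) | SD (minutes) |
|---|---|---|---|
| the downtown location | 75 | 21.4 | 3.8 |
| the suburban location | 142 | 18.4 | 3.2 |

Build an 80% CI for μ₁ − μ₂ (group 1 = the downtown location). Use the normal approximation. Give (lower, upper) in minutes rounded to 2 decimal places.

SE₁ = s₁/√n₁ = 3.8/√75 = 0.4388; SE₂ = 3.2/√142 = 0.2685.
Independent samples, unequal variances: SE_diff = √(SE₁² + SE₂²) = √(0.19254544 + 0.07209225) = 0.5144.
z* = 1.282, so margin of error = 1.282 × 0.5144 = 0.6595.
Difference in means = 21.4 − 18.4 = 3.0000.
3.0000 ± 0.6595 → (2.34, 3.66).

(2.34, 3.66)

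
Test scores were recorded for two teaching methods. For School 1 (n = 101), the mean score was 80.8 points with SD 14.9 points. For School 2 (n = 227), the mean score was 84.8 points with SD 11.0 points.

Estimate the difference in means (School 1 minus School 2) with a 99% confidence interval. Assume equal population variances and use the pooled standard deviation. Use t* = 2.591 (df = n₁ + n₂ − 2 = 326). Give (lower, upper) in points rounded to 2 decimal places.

(-7.82, -0.18)

s_p = √[((n₁−1)s₁² + (n₂−1)s₂²)/(n₁+n₂−2)] = √[(100·14.9² + 226·11.0²)/326] = 12.3282.
SE = 12.3282·√(1/101 + 1/227) = 1.4746.
With t* = 2.591, margin = 2.591 × 1.4746 = 3.8207.
x̄₁ − x̄₂ = 80.8 − 84.8 = -4.0000; interval -4.0000 ± 3.8207 = (-7.82, -0.18).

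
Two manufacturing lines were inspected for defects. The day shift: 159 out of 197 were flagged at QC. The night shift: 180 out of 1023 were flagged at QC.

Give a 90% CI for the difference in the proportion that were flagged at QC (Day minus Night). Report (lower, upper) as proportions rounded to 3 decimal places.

p̂₁ = 159/197 = 0.8071 and p̂₂ = 180/1023 = 0.1760.
SE₁ = √(p̂₁(1−p̂₁)/n₁) = √(0.8071·0.1929/197) = 0.02811; SE₂ = √(0.1760·0.8240/1023) = 0.01191.
Independent samples: SE of the difference = √(SE₁² + SE₂²) = √(0.0007901721 + 0.0001418481) = 0.03053.
z* for 90% confidence is 1.645, so the margin of error is 1.645 × 0.03053 = 0.05022.
Point estimate p̂₁ − p̂₂ = 0.8071 − 0.1760 = 0.6311.
0.6311 ± 0.05022 → (0.581, 0.681).

(0.581, 0.681)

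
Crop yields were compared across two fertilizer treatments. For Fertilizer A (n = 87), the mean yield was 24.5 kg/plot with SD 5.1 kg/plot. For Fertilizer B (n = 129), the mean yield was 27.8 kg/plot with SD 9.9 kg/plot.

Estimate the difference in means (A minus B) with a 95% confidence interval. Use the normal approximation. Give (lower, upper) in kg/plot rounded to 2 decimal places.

SE₁ = s₁/√n₁ = 5.1/√87 = 0.5468; SE₂ = 9.9/√129 = 0.8716.
Independent samples, unequal variances: SE_diff = √(SE₁² + SE₂²) = √(0.29899024 + 0.75968656) = 1.0289.
z* = 1.960, so margin of error = 1.960 × 1.0289 = 2.0166.
Difference in means = 24.5 − 27.8 = -3.3000.
-3.3000 ± 2.0166 → (-5.32, -1.28).

(-5.32, -1.28)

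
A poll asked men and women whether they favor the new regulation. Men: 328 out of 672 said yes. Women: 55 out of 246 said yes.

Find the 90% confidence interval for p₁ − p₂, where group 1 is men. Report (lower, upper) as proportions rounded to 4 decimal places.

First, p̂₁ = 328/672 = 0.4881; p̂₂ = 55/246 = 0.2236.
The two standard errors are √(0.4881×0.5119/672) = 0.01928 and √(0.2236×0.7764/246) = 0.02657.
Because the samples are independent, SE_diff = √(0.01928² + 0.02657²) = 0.03283.
Using z* = 1.645 for 90%, ME = 1.645 × 0.03283 = 0.05401.
p̂₁ − p̂₂ = 0.2645; interval 0.2645 ± 0.05401 gives (0.2105, 0.3185).

(0.2105, 0.3185)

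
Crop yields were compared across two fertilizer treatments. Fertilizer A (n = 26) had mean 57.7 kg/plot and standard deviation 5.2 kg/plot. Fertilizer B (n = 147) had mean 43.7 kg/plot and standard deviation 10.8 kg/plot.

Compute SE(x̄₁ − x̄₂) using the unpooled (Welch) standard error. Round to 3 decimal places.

SE₁ = s₁/√n₁ = 5.2/√26 = 1.0198; SE₂ = 10.8/√147 = 0.8908.
Independent samples, unequal variances: SE_diff = √(SE₁² + SE₂²) = √(1.03999204 + 0.79352464) = 1.3541.

1.354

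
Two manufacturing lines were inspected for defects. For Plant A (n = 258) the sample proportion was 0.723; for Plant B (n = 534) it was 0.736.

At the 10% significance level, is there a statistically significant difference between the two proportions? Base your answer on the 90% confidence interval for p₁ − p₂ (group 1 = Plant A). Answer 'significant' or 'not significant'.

not significant

Each SE is √(p̂(1−p̂)/n): √(0.7230·0.2770/258) = 0.02786 and √(0.7360·0.2640/534) = 0.01908.
SE(p̂₁ − p̂₂) = √(SE₁² + SE₂²) = √(0.0007761796 + 0.0003640464) = 0.03377, since the two samples are independent.
At 90% confidence z* = 1.645; margin = 1.645 × 0.03377 = 0.05555.
The difference is 0.7230 − 0.7360 = -0.0130, so the interval is -0.0130 ± 0.05555 = (-0.06855, 0.04255).
The interval (-0.06855, 0.04255) contains 0, so the difference is not significant.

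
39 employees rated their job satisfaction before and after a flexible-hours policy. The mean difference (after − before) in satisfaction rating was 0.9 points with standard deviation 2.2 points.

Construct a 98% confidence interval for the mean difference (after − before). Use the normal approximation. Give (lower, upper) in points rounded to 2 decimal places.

This is a matched-pairs design, so SE = s_d/√n = 2.2/√39 = 0.3523.
Margin = 2.326 × 0.3523 = 0.8194; the interval is 0.9 ± 0.8194 = (0.08, 1.72).

(0.08, 1.72)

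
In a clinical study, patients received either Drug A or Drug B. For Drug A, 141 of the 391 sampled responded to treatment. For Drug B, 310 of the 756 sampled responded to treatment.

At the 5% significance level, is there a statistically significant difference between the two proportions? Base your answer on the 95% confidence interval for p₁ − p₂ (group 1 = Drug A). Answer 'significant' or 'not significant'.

not significant

First, p̂₁ = 141/391 = 0.3606; p̂₂ = 310/756 = 0.4101.
The two standard errors are √(0.3606×0.6394/391) = 0.02428 and √(0.4101×0.5899/756) = 0.01789.
Because the samples are independent, SE_diff = √(0.02428² + 0.01789²) = 0.03016.
Using z* = 1.960 for 95%, ME = 1.960 × 0.03016 = 0.05911.
p̂₁ − p̂₂ = -0.0495; interval -0.0495 ± 0.05911 gives (-0.10861, 0.00961).
The interval (-0.10861, 0.00961) contains 0, so the difference is not significant.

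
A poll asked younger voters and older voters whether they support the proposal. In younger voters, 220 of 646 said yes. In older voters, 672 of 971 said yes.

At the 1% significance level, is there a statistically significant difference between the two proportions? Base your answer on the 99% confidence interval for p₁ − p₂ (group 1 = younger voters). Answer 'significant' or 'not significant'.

Sample proportions: 220/646 = 0.3406, 672/971 = 0.6921.
Each SE is √(p̂(1−p̂)/n): √(0.3406·0.6594/646) = 0.01865 and √(0.6921·0.3079/971) = 0.01481.
SE(p̂₁ − p̂₂) = √(SE₁² + SE₂²) = √(0.0003478225 + 0.0002193361) = 0.02382, since the two samples are independent.
At 99% confidence z* = 2.576; margin = 2.576 × 0.02382 = 0.06136.
The difference is 0.3406 − 0.6921 = -0.3515, so the interval is -0.3515 ± 0.06136 = (-0.41286, -0.29014).
The interval (-0.41286, -0.29014) does not contain 0, so the difference is significant.

significant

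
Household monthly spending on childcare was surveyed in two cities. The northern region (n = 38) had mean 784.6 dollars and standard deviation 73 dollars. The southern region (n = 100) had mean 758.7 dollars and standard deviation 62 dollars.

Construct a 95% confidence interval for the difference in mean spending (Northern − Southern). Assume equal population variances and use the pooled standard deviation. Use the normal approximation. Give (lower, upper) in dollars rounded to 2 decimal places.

(1.56, 50.24)

Pooled variance s_p² = [37·73² + 99·62²] / (38+100−2) = 4248.0074, so s_p = 65.1767.
SE_diff = s_p·√(1/n₁ + 1/n₂) = 65.1767·√(1/38 + 1/100) = 12.4205.
z* = 1.960; margin = 1.960 × 12.4205 = 24.3442.
Difference = 784.6 − 758.7 = 25.9000.
25.9000 ± 24.3442 → (1.56, 50.24).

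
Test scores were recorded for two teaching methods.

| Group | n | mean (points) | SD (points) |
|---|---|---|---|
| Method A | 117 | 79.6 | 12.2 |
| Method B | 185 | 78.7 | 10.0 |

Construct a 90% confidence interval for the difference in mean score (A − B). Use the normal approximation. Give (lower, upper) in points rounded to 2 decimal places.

SE₁ = s₁/√n₁ = 12.2/√117 = 1.1279; SE₂ = 10.0/√185 = 0.7352.
Independent samples, unequal variances: SE_diff = √(SE₁² + SE₂²) = √(1.27215841 + 0.54051904) = 1.3464.
z* = 1.645, so margin of error = 1.645 × 1.3464 = 2.2148.
Difference in means = 79.6 − 78.7 = 0.9000.
0.9000 ± 2.2148 → (-1.31, 3.11).

(-1.31, 3.11)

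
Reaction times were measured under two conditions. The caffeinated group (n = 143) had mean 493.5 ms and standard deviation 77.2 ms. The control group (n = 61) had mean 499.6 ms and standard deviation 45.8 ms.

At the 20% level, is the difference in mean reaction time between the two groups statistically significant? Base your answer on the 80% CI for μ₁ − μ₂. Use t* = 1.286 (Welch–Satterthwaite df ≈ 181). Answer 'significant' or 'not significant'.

not significant

Per-group SEs: s₁/√n₁ = 77.2/√143 = 6.4558, s₂/√n₂ = 45.8/√61 = 5.8641.
Unpooled SE of the difference: √(41.67735364 + 34.38766881) = 8.7215.
Margin of error = t* · SE = 1.286 × 8.7215 = 11.2158.
x̄₁ − x̄₂ = 493.5 − 499.6 = -6.1000.
CI: -6.1000 ± 11.2158 = (-17.3158, 5.1158).
The interval (-17.3158, 5.1158) contains 0, so the difference is not significant.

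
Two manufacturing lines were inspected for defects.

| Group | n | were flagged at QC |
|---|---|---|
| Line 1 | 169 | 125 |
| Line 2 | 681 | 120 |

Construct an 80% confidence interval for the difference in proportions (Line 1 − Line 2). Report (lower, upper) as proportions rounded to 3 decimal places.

First, p̂₁ = 125/169 = 0.7396; p̂₂ = 120/681 = 0.1762.
The two standard errors are √(0.7396×0.2604/169) = 0.03376 and √(0.1762×0.8238/681) = 0.01460.
Because the samples are independent, SE_diff = √(0.03376² + 0.01460²) = 0.03678.
Using z* = 1.282 for 80%, ME = 1.282 × 0.03678 = 0.04715.
p̂₁ − p̂₂ = 0.5634; interval 0.5634 ± 0.04715 gives (0.516, 0.611).

(0.516, 0.611)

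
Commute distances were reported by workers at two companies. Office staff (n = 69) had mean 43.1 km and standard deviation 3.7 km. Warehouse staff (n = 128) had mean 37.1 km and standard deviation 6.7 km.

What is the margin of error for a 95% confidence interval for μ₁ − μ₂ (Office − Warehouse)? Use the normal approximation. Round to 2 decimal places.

1.45

Standard errors of each mean: 3.7/√69 = 0.4454 and 6.7/√128 = 0.5922.
SE(x̄₁ − x̄₂) = √(0.4454² + 0.5922²) = 0.7410 for independent samples with unequal variances.
With z* = 1.960, the margin is 1.960 × 0.7410 = 1.4524.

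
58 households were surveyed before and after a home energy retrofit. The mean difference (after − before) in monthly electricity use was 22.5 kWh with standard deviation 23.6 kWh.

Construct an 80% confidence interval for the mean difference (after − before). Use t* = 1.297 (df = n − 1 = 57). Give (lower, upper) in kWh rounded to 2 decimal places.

This is a matched-pairs design, so SE = s_d/√n = 23.6/√58 = 3.0988.
Margin = 1.297 × 3.0988 = 4.0191; the interval is 22.5 ± 4.0191 = (18.48, 26.52).

(18.48, 26.52)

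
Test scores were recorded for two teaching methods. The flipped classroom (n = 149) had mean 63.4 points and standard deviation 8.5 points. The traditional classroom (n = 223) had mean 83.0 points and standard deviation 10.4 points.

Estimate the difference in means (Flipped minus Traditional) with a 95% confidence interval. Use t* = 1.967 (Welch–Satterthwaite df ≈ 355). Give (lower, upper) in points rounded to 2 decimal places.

(-21.54, -17.66)

Standard errors of each mean: 8.5/√149 = 0.6963 and 10.4/√223 = 0.6964.
SE(x̄₁ − x̄₂) = √(0.6963² + 0.6964²) = 0.9848 for independent samples with unequal variances.
With t* = 1.967, the margin is 1.967 × 0.9848 = 1.9371.
x̄₁ − x̄₂ = 63.4 − 83.0 = -19.6000; the interval is -19.6000 ± 1.9371 = (-21.54, -17.66).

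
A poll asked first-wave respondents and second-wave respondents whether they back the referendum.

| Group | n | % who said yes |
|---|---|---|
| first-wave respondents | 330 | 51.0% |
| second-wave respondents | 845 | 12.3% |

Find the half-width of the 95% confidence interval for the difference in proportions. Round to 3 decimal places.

Each SE is √(p̂(1−p̂)/n): √(0.5100·0.4900/330) = 0.02752 and √(0.1230·0.8770/845) = 0.01130.
SE(p̂₁ − p̂₂) = √(SE₁² + SE₂²) = √(0.0007573504 + 0.00012769) = 0.02975, since the two samples are independent.
At 95% confidence z* = 1.960; margin = 1.960 × 0.02975 = 0.05831.

0.058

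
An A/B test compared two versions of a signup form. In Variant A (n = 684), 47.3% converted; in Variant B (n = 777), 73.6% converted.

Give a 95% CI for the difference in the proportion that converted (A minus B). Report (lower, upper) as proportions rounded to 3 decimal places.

(-0.312, -0.214)

SE₁ = √(p̂₁(1−p̂₁)/n₁) = √(0.4730·0.5270/684) = 0.01909; SE₂ = √(0.7360·0.2640/777) = 0.01581.
Independent samples: SE of the difference = √(SE₁² + SE₂²) = √(0.0003644281 + 0.0002499561) = 0.02479.
z* for 95% confidence is 1.960, so the margin of error is 1.960 × 0.02479 = 0.04859.
Point estimate p̂₁ − p̂₂ = 0.4730 − 0.7360 = -0.2630.
-0.2630 ± 0.04859 → (-0.312, -0.214).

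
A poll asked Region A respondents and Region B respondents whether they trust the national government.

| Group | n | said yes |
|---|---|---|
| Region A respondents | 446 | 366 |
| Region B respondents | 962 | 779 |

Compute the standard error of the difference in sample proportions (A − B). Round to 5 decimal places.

p̂₁ = 366/446 = 0.8206 and p̂₂ = 779/962 = 0.8098.
SE₁ = √(p̂₁(1−p̂₁)/n₁) = √(0.8206·0.1794/446) = 0.01817; SE₂ = √(0.8098·0.1902/962) = 0.01265.
Independent samples: SE of the difference = √(SE₁² + SE₂²) = √(0.0003301489 + 0.0001600225) = 0.02214.

0.02214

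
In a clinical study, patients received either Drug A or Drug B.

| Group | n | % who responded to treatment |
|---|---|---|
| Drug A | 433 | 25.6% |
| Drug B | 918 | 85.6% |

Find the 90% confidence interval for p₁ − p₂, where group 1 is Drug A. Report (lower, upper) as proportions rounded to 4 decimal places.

SE₁ = √(p̂₁(1−p̂₁)/n₁) = √(0.2560·0.7440/433) = 0.02097; SE₂ = √(0.8560·0.1440/918) = 0.01159.
Independent samples: SE of the difference = √(SE₁² + SE₂²) = √(0.0004397409 + 0.0001343281) = 0.02396.
z* for 90% confidence is 1.645, so the margin of error is 1.645 × 0.02396 = 0.03941.
Point estimate p̂₁ − p̂₂ = 0.2560 − 0.8560 = -0.6000.
-0.6000 ± 0.03941 → (-0.6394, -0.5606).

(-0.6394, -0.5606)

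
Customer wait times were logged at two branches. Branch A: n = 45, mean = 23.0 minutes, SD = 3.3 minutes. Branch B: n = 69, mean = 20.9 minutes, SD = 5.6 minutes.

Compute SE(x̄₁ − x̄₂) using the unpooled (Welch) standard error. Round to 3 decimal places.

0.835

Standard errors of each mean: 3.3/√45 = 0.4919 and 5.6/√69 = 0.6742.
SE(x̄₁ − x̄₂) = √(0.4919² + 0.6742²) = 0.8346 for independent samples with unequal variances.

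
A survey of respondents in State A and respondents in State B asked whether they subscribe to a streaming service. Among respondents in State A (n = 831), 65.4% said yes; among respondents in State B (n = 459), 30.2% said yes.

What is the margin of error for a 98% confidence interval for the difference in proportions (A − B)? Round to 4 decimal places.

Each SE is √(p̂(1−p̂)/n): √(0.6540·0.3460/831) = 0.01650 and √(0.3020·0.6980/459) = 0.02143.
SE(p̂₁ − p̂₂) = √(SE₁² + SE₂²) = √(0.00027225 + 0.0004592449) = 0.02705, since the two samples are independent.
At 98% confidence z* = 2.326; margin = 2.326 × 0.02705 = 0.06292.

0.0629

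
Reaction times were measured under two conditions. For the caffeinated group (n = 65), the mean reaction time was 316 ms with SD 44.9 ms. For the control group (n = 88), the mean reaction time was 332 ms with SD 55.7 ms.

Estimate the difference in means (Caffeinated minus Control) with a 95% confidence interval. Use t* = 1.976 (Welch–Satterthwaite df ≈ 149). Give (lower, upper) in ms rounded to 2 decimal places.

Standard errors of each mean: 44.9/√65 = 5.5692 and 55.7/√88 = 5.9376.
SE(x̄₁ − x̄₂) = √(5.5692² + 5.9376²) = 8.1407 for independent samples with unequal variances.
With t* = 1.976, the margin is 1.976 × 8.1407 = 16.0860.
x̄₁ − x̄₂ = 316 − 332 = -16.0000; the interval is -16.0000 ± 16.0860 = (-32.09, 0.09).

(-32.09, 0.09)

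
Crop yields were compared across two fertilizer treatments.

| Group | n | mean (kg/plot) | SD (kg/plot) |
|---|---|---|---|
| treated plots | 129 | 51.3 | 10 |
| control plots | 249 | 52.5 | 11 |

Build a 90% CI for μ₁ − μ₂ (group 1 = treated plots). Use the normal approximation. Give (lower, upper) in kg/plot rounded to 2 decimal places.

(-3.05, 0.65)

Per-group SEs: s₁/√n₁ = 10/√129 = 0.8805, s₂/√n₂ = 11/√249 = 0.6971.
Unpooled SE of the difference: √(0.77528025 + 0.48594841) = 1.1230.
Margin of error = z* · SE = 1.645 × 1.1230 = 1.8473.
x̄₁ − x̄₂ = 51.3 − 52.5 = -1.2000.
CI: -1.2000 ± 1.8473 = (-3.05, 0.65).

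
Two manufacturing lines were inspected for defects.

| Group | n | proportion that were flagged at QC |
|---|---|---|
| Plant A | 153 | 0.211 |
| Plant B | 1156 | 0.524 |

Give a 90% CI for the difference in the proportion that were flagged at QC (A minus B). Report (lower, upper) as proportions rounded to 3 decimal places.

SE₁ = √(p̂₁(1−p̂₁)/n₁) = √(0.2110·0.7890/153) = 0.03299; SE₂ = √(0.5240·0.4760/1156) = 0.01469.
Independent samples: SE of the difference = √(SE₁² + SE₂²) = √(0.0010883401 + 0.0002157961) = 0.03611.
z* for 90% confidence is 1.645, so the margin of error is 1.645 × 0.03611 = 0.05940.
Point estimate p̂₁ − p̂₂ = 0.2110 − 0.5240 = -0.3130.
-0.3130 ± 0.05940 → (-0.372, -0.254).

(-0.372, -0.254)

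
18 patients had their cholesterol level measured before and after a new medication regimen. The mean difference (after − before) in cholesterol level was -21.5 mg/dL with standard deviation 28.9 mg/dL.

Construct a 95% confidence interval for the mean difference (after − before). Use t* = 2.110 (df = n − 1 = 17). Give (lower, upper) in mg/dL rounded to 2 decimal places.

(-35.87, -7.13)

Paired design: SE = s_d/√n = 28.9/√18 = 6.8118.
t* = 2.110; margin of error = 2.110 × 6.8118 = 14.3729.
-21.5 ± 14.3729 → (-35.87, -7.13).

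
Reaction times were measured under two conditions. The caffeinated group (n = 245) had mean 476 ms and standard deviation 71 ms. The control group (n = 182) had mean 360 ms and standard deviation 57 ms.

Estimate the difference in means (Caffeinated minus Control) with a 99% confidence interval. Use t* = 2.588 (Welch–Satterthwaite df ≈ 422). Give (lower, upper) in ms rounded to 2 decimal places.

SE₁ = s₁/√n₁ = 71/√245 = 4.5360; SE₂ = 57/√182 = 4.2251.
Independent samples, unequal variances: SE_diff = √(SE₁² + SE₂²) = √(20.575296 + 17.85147001) = 6.1989.
t* = 2.588, so margin of error = 2.588 × 6.1989 = 16.0428.
Difference in means = 476 − 360 = 116.0000.
116.0000 ± 16.0428 → (99.96, 132.04).

(99.96, 132.04)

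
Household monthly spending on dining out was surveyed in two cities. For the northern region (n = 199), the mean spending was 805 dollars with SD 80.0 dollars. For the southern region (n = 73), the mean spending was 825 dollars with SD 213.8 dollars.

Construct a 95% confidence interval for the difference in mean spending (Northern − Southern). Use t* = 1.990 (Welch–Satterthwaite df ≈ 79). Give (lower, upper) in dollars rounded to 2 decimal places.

(-71.06, 31.06)

Per-group SEs: s₁/√n₁ = 80.0/√199 = 5.6710, s₂/√n₂ = 213.8/√73 = 25.0234.
Unpooled SE of the difference: √(32.160241 + 626.17054756) = 25.6580.
Margin of error = t* · SE = 1.990 × 25.6580 = 51.0594.
x̄₁ − x̄₂ = 805 − 825 = -20.0000.
CI: -20.0000 ± 51.0594 = (-71.06, 31.06).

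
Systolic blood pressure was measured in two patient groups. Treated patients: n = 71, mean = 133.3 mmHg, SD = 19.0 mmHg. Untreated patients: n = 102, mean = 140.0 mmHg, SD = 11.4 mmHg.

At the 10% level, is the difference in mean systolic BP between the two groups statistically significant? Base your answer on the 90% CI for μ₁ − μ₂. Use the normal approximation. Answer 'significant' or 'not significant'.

significant

SE₁ = s₁/√n₁ = 19.0/√71 = 2.2549; SE₂ = 11.4/√102 = 1.1288.
Independent samples, unequal variances: SE_diff = √(SE₁² + SE₂²) = √(5.08457401 + 1.27418944) = 2.5217.
z* = 1.645, so margin of error = 1.645 × 2.5217 = 4.1482.
Difference in means = 133.3 − 140.0 = -6.7000.
-6.7000 ± 4.1482 → (-10.8482, -2.5518).
The interval (-10.8482, -2.5518) does not contain 0, so the difference is significant.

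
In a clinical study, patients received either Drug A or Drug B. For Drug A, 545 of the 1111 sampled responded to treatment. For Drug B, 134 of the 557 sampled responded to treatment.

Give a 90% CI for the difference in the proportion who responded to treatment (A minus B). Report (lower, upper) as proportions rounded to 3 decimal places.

First, p̂₁ = 545/1111 = 0.4905; p̂₂ = 134/557 = 0.2406.
The two standard errors are √(0.4905×0.5095/1111) = 0.01500 and √(0.2406×0.7594/557) = 0.01811.
Because the samples are independent, SE_diff = √(0.01500² + 0.01811²) = 0.02352.
Using z* = 1.645 for 90%, ME = 1.645 × 0.02352 = 0.03869.
p̂₁ − p̂₂ = 0.2499; interval 0.2499 ± 0.03869 gives (0.211, 0.289).

(0.211, 0.289)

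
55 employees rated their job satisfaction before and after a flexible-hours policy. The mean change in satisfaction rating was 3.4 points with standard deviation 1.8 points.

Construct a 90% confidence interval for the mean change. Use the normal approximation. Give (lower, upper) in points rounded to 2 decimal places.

(3.00, 3.80)

This is a matched-pairs design, so SE = s_d/√n = 1.8/√55 = 0.2427.
Margin = 1.645 × 0.2427 = 0.3992; the interval is 3.4 ± 0.3992 = (3.00, 3.80).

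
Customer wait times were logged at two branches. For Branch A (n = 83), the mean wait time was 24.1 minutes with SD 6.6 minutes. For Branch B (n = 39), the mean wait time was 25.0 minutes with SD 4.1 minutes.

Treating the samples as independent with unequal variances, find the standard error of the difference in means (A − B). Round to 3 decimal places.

Per-group SEs: s₁/√n₁ = 6.6/√83 = 0.7244, s₂/√n₂ = 4.1/√39 = 0.6565.
Unpooled SE of the difference: √(0.52475536 + 0.43099225) = 0.9776.

0.978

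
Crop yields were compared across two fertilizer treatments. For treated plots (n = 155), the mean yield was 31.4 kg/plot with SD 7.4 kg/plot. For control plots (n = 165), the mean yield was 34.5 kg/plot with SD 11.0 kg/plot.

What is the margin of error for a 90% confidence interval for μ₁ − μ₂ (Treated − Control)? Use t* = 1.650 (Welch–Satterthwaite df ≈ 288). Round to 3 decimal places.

1.720

Per-group SEs: s₁/√n₁ = 7.4/√155 = 0.5944, s₂/√n₂ = 11.0/√165 = 0.8563.
Unpooled SE of the difference: √(0.35331136 + 0.73324969) = 1.0424.
Margin of error = t* · SE = 1.650 × 1.0424 = 1.7200.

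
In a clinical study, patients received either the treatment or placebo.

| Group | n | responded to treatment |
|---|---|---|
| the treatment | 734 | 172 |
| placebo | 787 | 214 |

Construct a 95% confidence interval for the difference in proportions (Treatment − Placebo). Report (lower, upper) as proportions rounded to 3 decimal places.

p̂₁ = 172/734 = 0.2343 and p̂₂ = 214/787 = 0.2719.
SE₁ = √(p̂₁(1−p̂₁)/n₁) = √(0.2343·0.7657/734) = 0.01563; SE₂ = √(0.2719·0.7281/787) = 0.01586.
Independent samples: SE of the difference = √(SE₁² + SE₂²) = √(0.0002442969 + 0.0002515396) = 0.02227.
z* for 95% confidence is 1.960, so the margin of error is 1.960 × 0.02227 = 0.04365.
Point estimate p̂₁ − p̂₂ = 0.2343 − 0.2719 = -0.0376.
-0.0376 ± 0.04365 → (-0.081, 0.006).

(-0.081, 0.006)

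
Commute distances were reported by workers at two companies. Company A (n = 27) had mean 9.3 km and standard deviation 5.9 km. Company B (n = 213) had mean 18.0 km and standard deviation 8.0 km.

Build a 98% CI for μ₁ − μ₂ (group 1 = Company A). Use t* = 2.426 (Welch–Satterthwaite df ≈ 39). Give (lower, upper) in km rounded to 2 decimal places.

Per-group SEs: s₁/√n₁ = 5.9/√27 = 1.1355, s₂/√n₂ = 8.0/√213 = 0.5482.
Unpooled SE of the difference: √(1.28936025 + 0.30052324) = 1.2609.
Margin of error = t* · SE = 2.426 × 1.2609 = 3.0589.
x̄₁ − x̄₂ = 9.3 − 18.0 = -8.7000.
CI: -8.7000 ± 3.0589 = (-11.76, -5.64).

(-11.76, -5.64)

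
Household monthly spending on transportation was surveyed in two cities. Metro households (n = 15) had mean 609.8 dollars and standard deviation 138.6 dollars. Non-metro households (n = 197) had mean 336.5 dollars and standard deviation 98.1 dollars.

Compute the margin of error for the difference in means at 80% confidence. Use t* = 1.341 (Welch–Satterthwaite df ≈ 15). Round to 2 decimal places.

48.90

Per-group SEs: s₁/√n₁ = 138.6/√15 = 35.7864, s₂/√n₂ = 98.1/√197 = 6.9893.
Unpooled SE of the difference: √(1280.66642496 + 48.85031449) = 36.4625.
Margin of error = t* · SE = 1.341 × 36.4625 = 48.8962.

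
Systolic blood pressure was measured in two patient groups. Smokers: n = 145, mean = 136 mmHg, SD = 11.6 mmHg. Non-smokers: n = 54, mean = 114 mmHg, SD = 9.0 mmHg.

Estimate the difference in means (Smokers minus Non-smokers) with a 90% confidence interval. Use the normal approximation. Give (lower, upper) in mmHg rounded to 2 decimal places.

(19.44, 24.56)

Standard errors of each mean: 11.6/√145 = 0.9633 and 9.0/√54 = 1.2247.
SE(x̄₁ − x̄₂) = √(0.9633² + 1.2247²) = 1.5582 for independent samples with unequal variances.
With z* = 1.645, the margin is 1.645 × 1.5582 = 2.5632.
x̄₁ − x̄₂ = 136 − 114 = 22.0000; the interval is 22.0000 ± 2.5632 = (19.44, 24.56).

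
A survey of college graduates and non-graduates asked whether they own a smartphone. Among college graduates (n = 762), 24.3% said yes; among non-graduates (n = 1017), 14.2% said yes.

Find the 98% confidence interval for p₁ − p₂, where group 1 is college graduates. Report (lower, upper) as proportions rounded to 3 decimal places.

The two standard errors are √(0.2430×0.7570/762) = 0.01554 and √(0.1420×0.8580/1017) = 0.01095.
Because the samples are independent, SE_diff = √(0.01554² + 0.01095²) = 0.01901.
Using z* = 2.326 for 98%, ME = 2.326 × 0.01901 = 0.04422.
p̂₁ − p̂₂ = 0.1010; interval 0.1010 ± 0.04422 gives (0.057, 0.145).

(0.057, 0.145)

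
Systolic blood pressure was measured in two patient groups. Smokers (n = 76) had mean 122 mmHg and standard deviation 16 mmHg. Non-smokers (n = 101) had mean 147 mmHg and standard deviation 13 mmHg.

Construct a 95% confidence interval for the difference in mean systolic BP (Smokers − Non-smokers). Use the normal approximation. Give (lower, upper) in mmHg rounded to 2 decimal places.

(-29.40, -20.60)

Standard errors of each mean: 16/√76 = 1.8353 and 13/√101 = 1.2935.
SE(x̄₁ − x̄₂) = √(1.8353² + 1.2935²) = 2.2453 for independent samples with unequal variances.
With z* = 1.960, the margin is 1.960 × 2.2453 = 4.4008.
x̄₁ − x̄₂ = 122 − 147 = -25.0000; the interval is -25.0000 ± 4.4008 = (-29.40, -20.60).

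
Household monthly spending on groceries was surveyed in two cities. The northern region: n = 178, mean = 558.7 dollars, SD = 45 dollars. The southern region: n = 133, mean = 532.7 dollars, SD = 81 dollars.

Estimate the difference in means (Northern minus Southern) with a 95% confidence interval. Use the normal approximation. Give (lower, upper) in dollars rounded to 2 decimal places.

(10.73, 41.27)

Standard errors of each mean: 45/√178 = 3.3729 and 81/√133 = 7.0236.
SE(x̄₁ − x̄₂) = √(3.3729² + 7.0236²) = 7.7915 for independent samples with unequal variances.
With z* = 1.960, the margin is 1.960 × 7.7915 = 15.2713.
x̄₁ − x̄₂ = 558.7 − 532.7 = 26.0000; the interval is 26.0000 ± 15.2713 = (10.73, 41.27).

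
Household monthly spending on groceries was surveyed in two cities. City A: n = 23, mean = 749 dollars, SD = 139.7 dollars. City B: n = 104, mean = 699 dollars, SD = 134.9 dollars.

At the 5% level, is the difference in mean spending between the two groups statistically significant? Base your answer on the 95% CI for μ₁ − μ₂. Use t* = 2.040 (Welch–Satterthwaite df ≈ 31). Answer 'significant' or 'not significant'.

not significant

Standard errors of each mean: 139.7/√23 = 29.1295 and 134.9/√104 = 13.2280.
SE(x̄₁ − x̄₂) = √(29.1295² + 13.2280²) = 31.9923 for independent samples with unequal variances.
With t* = 2.040, the margin is 2.040 × 31.9923 = 65.2643.
x̄₁ − x̄₂ = 749 − 699 = 50.0000; the interval is 50.0000 ± 65.2643 = (-15.2643, 115.2643).
The interval (-15.2643, 115.2643) contains 0, so the difference is not significant.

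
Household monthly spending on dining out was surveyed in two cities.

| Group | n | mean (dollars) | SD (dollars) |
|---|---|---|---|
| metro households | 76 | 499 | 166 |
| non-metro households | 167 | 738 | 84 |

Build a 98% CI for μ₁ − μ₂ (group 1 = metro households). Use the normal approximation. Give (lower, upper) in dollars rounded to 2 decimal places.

(-285.80, -192.20)

Per-group SEs: s₁/√n₁ = 166/√76 = 19.0415, s₂/√n₂ = 84/√167 = 6.5001.
Unpooled SE of the difference: √(362.57872225 + 42.25130001) = 20.1204.
Margin of error = z* · SE = 2.326 × 20.1204 = 46.8001.
x̄₁ − x̄₂ = 499 − 738 = -239.0000.
CI: -239.0000 ± 46.8001 = (-285.80, -192.20).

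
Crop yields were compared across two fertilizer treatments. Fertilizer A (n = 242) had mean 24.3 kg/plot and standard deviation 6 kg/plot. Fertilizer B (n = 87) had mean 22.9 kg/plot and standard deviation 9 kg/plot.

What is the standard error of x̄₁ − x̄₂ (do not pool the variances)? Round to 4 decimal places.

1.0391

Per-group SEs: s₁/√n₁ = 6/√242 = 0.3857, s₂/√n₂ = 9/√87 = 0.9649.
Unpooled SE of the difference: √(0.14876449 + 0.93103201) = 1.0391.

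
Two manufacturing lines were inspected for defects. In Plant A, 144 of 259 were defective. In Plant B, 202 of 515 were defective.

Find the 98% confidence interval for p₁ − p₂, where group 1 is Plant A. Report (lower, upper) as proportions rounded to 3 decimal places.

Sample proportions: 144/259 = 0.5560, 202/515 = 0.3922.
Each SE is √(p̂(1−p̂)/n): √(0.5560·0.4440/259) = 0.03087 and √(0.3922·0.6078/515) = 0.02151.
SE(p̂₁ − p̂₂) = √(SE₁² + SE₂²) = √(0.0009529569 + 0.0004626801) = 0.03762, since the two samples are independent.
At 98% confidence z* = 2.326; margin = 2.326 × 0.03762 = 0.08750.
The difference is 0.5560 − 0.3922 = 0.1638, so the interval is 0.1638 ± 0.08750 = (0.076, 0.251).

(0.076, 0.251)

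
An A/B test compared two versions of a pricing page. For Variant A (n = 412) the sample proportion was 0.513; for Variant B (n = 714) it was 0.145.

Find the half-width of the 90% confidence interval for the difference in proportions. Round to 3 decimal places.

The two standard errors are √(0.5130×0.4870/412) = 0.02462 and √(0.1450×0.8550/714) = 0.01318.
Because the samples are independent, SE_diff = √(0.02462² + 0.01318²) = 0.02793.
Using z* = 1.645 for 90%, ME = 1.645 × 0.02793 = 0.04594.

0.046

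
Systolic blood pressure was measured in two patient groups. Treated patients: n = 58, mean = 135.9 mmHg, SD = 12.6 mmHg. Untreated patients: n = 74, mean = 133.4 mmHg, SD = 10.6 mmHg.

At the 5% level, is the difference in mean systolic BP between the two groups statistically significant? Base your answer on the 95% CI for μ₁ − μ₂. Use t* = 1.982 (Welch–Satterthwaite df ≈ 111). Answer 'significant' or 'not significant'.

not significant

SE₁ = s₁/√n₁ = 12.6/√58 = 1.6545; SE₂ = 10.6/√74 = 1.2322.
Independent samples, unequal variances: SE_diff = √(SE₁² + SE₂²) = √(2.73737025 + 1.51831684) = 2.0629.
t* = 1.982, so margin of error = 1.982 × 2.0629 = 4.0887.
Difference in means = 135.9 − 133.4 = 2.5000.
2.5000 ± 4.0887 → (-1.5887, 6.5887).
The interval (-1.5887, 6.5887) contains 0, so the difference is not significant.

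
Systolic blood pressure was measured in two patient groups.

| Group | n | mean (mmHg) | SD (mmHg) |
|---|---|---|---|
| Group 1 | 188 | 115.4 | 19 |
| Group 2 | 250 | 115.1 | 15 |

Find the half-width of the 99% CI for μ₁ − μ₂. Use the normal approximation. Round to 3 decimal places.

Standard errors of each mean: 19/√188 = 1.3857 and 15/√250 = 0.9487.
SE(x̄₁ − x̄₂) = √(1.3857² + 0.9487²) = 1.6793 for independent samples with unequal variances.
With z* = 2.576, the margin is 2.576 × 1.6793 = 4.3259.

4.326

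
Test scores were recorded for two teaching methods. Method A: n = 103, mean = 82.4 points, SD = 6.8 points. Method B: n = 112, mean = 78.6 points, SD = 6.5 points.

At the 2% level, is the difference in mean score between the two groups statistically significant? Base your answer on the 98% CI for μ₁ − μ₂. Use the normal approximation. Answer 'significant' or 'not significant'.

SE₁ = s₁/√n₁ = 6.8/√103 = 0.6700; SE₂ = 6.5/√112 = 0.6142.
Independent samples, unequal variances: SE_diff = √(SE₁² + SE₂²) = √(0.4489 + 0.37724164) = 0.9089.
z* = 2.326, so margin of error = 2.326 × 0.9089 = 2.1141.
Difference in means = 82.4 − 78.6 = 3.8000.
3.8000 ± 2.1141 → (1.6859, 5.9141).
The interval (1.6859, 5.9141) does not contain 0, so the difference is significant.

significant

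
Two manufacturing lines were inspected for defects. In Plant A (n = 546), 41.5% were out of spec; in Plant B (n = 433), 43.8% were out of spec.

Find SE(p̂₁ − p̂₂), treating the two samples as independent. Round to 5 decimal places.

0.03183

Each SE is √(p̂(1−p̂)/n): √(0.4150·0.5850/546) = 0.02109 and √(0.4380·0.5620/433) = 0.02384.
SE(p̂₁ − p̂₂) = √(SE₁² + SE₂²) = √(0.0004447881 + 0.0005683456) = 0.03183, since the two samples are independent.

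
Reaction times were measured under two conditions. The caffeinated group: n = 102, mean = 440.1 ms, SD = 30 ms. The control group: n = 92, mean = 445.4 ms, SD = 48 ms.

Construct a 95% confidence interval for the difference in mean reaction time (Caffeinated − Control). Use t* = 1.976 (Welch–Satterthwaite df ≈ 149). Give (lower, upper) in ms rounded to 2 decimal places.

SE₁ = s₁/√n₁ = 30/√102 = 2.9704; SE₂ = 48/√92 = 5.0043.
Independent samples, unequal variances: SE_diff = √(SE₁² + SE₂²) = √(8.82327616 + 25.04301849) = 5.8195.
t* = 1.976, so margin of error = 1.976 × 5.8195 = 11.4993.
Difference in means = 440.1 − 445.4 = -5.3000.
-5.3000 ± 11.4993 → (-16.80, 6.20).

(-16.80, 6.20)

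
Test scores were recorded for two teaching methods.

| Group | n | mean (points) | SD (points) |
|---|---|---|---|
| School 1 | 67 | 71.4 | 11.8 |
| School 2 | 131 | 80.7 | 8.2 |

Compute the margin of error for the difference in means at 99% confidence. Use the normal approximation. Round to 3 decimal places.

Per-group SEs: s₁/√n₁ = 11.8/√67 = 1.4416, s₂/√n₂ = 8.2/√131 = 0.7164.
Unpooled SE of the difference: √(2.07821056 + 0.51322896) = 1.6098.
Margin of error = z* · SE = 2.576 × 1.6098 = 4.1468.

4.147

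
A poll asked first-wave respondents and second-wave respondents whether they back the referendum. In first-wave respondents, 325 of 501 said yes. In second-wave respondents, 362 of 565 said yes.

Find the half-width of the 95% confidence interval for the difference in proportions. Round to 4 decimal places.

First, p̂₁ = 325/501 = 0.6487; p̂₂ = 362/565 = 0.6407.
The two standard errors are √(0.6487×0.3513/501) = 0.02133 and √(0.6407×0.3593/565) = 0.02019.
Because the samples are independent, SE_diff = √(0.02133² + 0.02019²) = 0.02937.
Using z* = 1.960 for 95%, ME = 1.960 × 0.02937 = 0.05757.

0.0576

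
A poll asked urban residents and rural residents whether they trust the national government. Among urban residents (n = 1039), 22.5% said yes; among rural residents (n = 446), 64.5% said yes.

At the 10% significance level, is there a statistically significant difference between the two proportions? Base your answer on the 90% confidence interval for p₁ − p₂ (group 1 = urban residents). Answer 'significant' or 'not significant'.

significant

The two standard errors are √(0.2250×0.7750/1039) = 0.01295 and √(0.6450×0.3550/446) = 0.02266.
Because the samples are independent, SE_diff = √(0.01295² + 0.02266²) = 0.02610.
Using z* = 1.645 for 90%, ME = 1.645 × 0.02610 = 0.04293.
p̂₁ − p̂₂ = -0.4200; interval -0.4200 ± 0.04293 gives (-0.46293, -0.37707).
The interval (-0.46293, -0.37707) does not contain 0, so the difference is significant.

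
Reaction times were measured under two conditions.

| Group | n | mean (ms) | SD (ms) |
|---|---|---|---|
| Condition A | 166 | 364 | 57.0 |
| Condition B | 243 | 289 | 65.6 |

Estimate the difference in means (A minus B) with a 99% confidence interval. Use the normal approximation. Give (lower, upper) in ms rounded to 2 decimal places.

(59.27, 90.73)

SE₁ = s₁/√n₁ = 57.0/√166 = 4.4241; SE₂ = 65.6/√243 = 4.2082.
Independent samples, unequal variances: SE_diff = √(SE₁² + SE₂²) = √(19.57266081 + 17.70894724) = 6.1059.
z* = 2.576, so margin of error = 2.576 × 6.1059 = 15.7288.
Difference in means = 364 − 289 = 75.0000.
75.0000 ± 15.7288 → (59.27, 90.73).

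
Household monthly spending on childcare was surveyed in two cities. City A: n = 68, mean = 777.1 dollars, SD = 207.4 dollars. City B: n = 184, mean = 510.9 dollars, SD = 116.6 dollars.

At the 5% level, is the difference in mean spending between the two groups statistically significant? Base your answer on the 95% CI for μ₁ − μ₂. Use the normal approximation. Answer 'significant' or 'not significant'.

Per-group SEs: s₁/√n₁ = 207.4/√68 = 25.1509, s₂/√n₂ = 116.6/√184 = 8.5959.
Unpooled SE of the difference: √(632.56777081 + 73.88949681) = 26.5793.
Margin of error = z* · SE = 1.960 × 26.5793 = 52.0954.
x̄₁ − x̄₂ = 777.1 − 510.9 = 266.2000.
CI: 266.2000 ± 52.0954 = (214.1046, 318.2954).
The interval (214.1046, 318.2954) does not contain 0, so the difference is significant.

significant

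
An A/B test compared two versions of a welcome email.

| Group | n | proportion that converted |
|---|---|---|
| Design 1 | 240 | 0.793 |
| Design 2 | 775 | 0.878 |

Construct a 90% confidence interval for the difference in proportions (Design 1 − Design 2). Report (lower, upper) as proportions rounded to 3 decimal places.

Each SE is √(p̂(1−p̂)/n): √(0.7930·0.2070/240) = 0.02615 and √(0.8780·0.1220/775) = 0.01176.
SE(p̂₁ − p̂₂) = √(SE₁² + SE₂²) = √(0.0006838225 + 0.0001382976) = 0.02867, since the two samples are independent.
At 90% confidence z* = 1.645; margin = 1.645 × 0.02867 = 0.04716.
The difference is 0.7930 − 0.8780 = -0.0850, so the interval is -0.0850 ± 0.04716 = (-0.132, -0.038).

(-0.132, -0.038)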